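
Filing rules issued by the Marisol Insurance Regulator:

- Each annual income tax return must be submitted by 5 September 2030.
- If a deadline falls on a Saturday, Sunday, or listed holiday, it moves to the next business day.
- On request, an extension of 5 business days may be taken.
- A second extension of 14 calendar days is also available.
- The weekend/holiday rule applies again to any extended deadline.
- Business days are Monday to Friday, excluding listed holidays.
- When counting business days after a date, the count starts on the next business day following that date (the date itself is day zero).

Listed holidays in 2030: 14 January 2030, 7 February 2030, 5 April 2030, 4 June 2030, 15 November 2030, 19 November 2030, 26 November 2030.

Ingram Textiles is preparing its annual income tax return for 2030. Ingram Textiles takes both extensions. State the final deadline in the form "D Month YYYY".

26 September 2030

Start from the fixed due date, 5 September 2030.
Since 5 September 2030 is a Thursday and not a holiday, the date is unchanged.
The 5-business-day extension runs from 5 September 2030 to 12 September 2030.
12 September 2030 falls on a Thursday, which is a business day, so no adjustment is needed.
Applying the 14-calendar-day extension: 12 September 2030 + 14 days = 26 September 2030.
26 September 2030 (Thursday) is already a business day.
Deadline: 26 September 2030.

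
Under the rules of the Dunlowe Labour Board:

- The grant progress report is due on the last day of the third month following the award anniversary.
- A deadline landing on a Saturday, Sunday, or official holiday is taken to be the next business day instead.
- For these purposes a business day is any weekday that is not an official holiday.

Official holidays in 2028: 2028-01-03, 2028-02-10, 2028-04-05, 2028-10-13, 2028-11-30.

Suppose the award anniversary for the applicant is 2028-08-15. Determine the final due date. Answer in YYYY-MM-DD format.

2028-12-01

3 months after 2028-08-15 is November 2028; that month ends on 2028-11-30.
2028-11-30 is a listed holiday, so it moves to the next business day, 2028-12-01 (Friday).
Final deadline: 2028-12-01.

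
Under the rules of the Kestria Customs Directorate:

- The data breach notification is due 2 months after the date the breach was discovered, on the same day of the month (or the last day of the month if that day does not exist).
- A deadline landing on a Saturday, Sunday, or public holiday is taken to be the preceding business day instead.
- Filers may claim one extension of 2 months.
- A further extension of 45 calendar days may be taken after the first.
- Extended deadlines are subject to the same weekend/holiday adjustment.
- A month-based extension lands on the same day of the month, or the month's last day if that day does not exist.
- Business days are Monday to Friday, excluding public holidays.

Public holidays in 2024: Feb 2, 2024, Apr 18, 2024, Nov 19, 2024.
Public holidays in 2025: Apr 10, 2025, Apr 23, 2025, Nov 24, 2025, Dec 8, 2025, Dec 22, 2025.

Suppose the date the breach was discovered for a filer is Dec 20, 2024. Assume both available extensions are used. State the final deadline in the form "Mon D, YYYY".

2 months from Dec 20, 2024 is Feb 20, 2025.
Feb 20, 2025 falls on a Thursday, which is a business day, so no adjustment is needed.
Applying the 2 months extension: 2 months after Feb 20, 2025 is Apr 20, 2025.
Apr 20, 2025 is a Sunday, so it moves to the preceding business day, Apr 18, 2025 (Friday).
The 45-calendar-day extension moves the deadline from Apr 18, 2025 to Jun 2, 2025.
Jun 2, 2025 (Monday) is already a business day.
Final deadline: Jun 2, 2025.

Jun 2, 2025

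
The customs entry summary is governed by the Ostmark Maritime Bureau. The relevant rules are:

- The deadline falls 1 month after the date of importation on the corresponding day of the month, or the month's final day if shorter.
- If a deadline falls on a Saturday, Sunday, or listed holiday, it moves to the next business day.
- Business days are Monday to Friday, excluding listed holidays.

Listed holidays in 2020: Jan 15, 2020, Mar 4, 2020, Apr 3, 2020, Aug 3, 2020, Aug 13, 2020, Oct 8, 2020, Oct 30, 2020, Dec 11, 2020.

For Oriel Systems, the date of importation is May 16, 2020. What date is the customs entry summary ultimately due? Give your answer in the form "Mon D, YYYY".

1 month after May 16, 2020, on the same day of the month, is Jun 16, 2020.
Jun 16, 2020 falls on a Tuesday, which is a business day, so no adjustment is needed.
Final deadline: Jun 16, 2020.

Jun 16, 2020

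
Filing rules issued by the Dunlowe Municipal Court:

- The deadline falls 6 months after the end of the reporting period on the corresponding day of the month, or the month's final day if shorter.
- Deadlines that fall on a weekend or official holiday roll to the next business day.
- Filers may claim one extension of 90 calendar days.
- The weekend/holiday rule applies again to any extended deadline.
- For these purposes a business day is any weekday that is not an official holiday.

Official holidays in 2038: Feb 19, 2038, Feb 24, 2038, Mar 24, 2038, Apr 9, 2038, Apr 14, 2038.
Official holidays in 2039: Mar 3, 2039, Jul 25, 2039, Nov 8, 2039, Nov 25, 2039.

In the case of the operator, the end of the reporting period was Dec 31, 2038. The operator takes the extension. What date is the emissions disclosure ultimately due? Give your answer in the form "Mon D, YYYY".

Sep 28, 2039

6 months after Dec 31, 2038, on the same day of the month, is Jun 30, 2039 (day 31 does not exist in June, so the month's last day is used).
Jun 30, 2039 (Thursday) is already a business day.
The 90-calendar-day extension moves the deadline from Jun 30, 2039 to Sep 28, 2039.
Sep 28, 2039 (Wednesday) is already a business day.
So the filing is due Sep 28, 2039.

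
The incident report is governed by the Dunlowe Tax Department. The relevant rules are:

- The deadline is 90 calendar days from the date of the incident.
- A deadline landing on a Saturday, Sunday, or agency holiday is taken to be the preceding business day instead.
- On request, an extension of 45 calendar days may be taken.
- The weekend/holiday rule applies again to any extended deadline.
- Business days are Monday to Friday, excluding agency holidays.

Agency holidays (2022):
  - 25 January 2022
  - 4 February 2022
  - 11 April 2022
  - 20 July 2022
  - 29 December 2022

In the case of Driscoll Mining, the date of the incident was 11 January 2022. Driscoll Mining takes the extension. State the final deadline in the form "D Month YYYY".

From 11 January 2022, 90 calendar days later is 11 April 2022.
11 April 2022 is a listed holiday; the preceding business day is 8 April 2022 (Friday).
The 45-calendar-day extension moves the deadline from 8 April 2022 to 23 May 2022.
23 May 2022 (Monday) is already a business day.
So the filing is due 23 May 2022.

23 May 2022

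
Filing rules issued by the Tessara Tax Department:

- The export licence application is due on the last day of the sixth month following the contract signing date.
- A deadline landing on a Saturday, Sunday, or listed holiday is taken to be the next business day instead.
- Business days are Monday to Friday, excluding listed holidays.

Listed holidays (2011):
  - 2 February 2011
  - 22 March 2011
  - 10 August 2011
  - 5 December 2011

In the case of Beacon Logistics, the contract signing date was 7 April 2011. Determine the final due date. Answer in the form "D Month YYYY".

6 months after 7 April 2011 falls in October 2011; the last day of that month is 31 October 2011.
31 October 2011 falls on a Monday, which is a business day, so no adjustment is needed.
So the filing is due 31 October 2011.

31 October 2011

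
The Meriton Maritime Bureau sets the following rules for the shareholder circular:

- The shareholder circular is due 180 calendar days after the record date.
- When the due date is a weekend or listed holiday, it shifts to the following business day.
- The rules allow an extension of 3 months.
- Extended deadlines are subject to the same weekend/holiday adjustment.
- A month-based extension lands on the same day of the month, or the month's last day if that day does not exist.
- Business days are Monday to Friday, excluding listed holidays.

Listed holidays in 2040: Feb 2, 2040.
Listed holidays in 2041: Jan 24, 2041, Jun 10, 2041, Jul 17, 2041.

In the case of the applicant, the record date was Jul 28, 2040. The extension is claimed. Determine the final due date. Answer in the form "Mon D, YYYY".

Trigger date Jul 28, 2040 + 180 calendar days = Jan 24, 2041.
Jan 24, 2041 falls on a listed holiday. Rolling to the next business day gives Jan 25, 2041, a Friday.
Applying the 3 months extension: 3 months after Jan 25, 2041 is Apr 25, 2041.
Since Apr 25, 2041 is a Thursday and not a holiday, the date is unchanged.
Final deadline: Apr 25, 2041.

Apr 25, 2041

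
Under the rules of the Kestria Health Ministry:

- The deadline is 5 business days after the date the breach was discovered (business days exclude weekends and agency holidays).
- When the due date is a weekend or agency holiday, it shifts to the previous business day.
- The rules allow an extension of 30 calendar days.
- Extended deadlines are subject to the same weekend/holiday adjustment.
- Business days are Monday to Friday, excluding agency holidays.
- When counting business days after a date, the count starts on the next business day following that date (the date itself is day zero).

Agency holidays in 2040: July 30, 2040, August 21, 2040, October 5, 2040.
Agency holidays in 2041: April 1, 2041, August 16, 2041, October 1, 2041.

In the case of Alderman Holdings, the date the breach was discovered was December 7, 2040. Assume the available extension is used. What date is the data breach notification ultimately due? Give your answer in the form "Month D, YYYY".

January 11, 2041

Counting 5 business days after December 7, 2040 (skipping weekends and listed holidays) reaches December 14, 2040.
December 14, 2040 falls on a Friday, which is a business day, so no adjustment is needed.
The 30-calendar-day extension moves the deadline from December 14, 2040 to January 13, 2041.
January 13, 2041 is a Sunday, so it moves to the preceding business day, January 11, 2041 (Friday).
Deadline: January 11, 2041.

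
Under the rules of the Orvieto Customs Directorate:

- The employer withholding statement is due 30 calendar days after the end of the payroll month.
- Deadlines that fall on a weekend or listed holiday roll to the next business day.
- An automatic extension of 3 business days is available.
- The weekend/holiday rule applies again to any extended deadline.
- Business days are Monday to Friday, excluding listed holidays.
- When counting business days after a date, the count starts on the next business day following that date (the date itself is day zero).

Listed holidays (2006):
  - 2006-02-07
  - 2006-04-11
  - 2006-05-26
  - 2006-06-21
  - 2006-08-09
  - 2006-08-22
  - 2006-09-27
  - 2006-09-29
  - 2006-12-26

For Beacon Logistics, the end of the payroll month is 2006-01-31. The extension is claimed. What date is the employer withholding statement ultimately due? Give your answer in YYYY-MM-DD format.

Trigger date 2006-01-31 + 30 calendar days = 2006-03-02.
2006-03-02 is a Thursday and not a listed holiday, so it stands.
Counting 3 further business days from 2006-03-02 reaches 2006-03-07.
2006-03-07 is a Tuesday and not a listed holiday, so it stands.
Final deadline: 2006-03-07.

2006-03-07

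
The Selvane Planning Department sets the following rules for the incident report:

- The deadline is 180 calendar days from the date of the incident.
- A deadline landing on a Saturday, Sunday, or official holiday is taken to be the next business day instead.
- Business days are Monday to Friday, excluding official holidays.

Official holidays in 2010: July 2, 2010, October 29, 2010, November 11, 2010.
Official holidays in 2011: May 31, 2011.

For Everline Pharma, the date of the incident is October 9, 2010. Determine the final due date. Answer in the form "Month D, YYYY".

From October 9, 2010, 180 calendar days later is April 7, 2011.
Since April 7, 2011 is a Thursday and not a holiday, the date is unchanged.
So the filing is due April 7, 2011.

April 7, 2011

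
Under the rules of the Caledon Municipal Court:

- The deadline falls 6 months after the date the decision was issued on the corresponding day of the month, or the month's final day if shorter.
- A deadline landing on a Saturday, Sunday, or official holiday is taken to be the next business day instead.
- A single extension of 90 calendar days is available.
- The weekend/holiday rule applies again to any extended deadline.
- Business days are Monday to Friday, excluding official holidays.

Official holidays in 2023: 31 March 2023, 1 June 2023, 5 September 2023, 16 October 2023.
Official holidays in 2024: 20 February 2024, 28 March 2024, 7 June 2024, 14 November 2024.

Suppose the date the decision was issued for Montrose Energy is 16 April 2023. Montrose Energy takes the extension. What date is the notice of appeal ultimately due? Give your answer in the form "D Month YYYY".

15 January 2024

6 months from 16 April 2023 is 16 October 2023.
16 October 2023 falls on a listed holiday. Rolling to the next business day gives 17 October 2023, a Tuesday.
With the 90-day extension, 17 October 2023 becomes 15 January 2024.
15 January 2024 (Monday) is already a business day.
So the filing is due 15 January 2024.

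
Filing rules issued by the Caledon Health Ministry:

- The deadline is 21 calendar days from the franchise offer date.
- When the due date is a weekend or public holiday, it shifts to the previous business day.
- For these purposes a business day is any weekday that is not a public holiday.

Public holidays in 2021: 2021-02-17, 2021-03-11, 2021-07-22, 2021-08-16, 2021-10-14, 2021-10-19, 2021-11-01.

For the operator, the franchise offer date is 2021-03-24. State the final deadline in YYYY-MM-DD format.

21 calendar days after 2021-03-24 is 2021-04-14.
Since 2021-04-14 is a Wednesday and not a holiday, the date is unchanged.
The final due date is 2021-04-14.

2021-04-14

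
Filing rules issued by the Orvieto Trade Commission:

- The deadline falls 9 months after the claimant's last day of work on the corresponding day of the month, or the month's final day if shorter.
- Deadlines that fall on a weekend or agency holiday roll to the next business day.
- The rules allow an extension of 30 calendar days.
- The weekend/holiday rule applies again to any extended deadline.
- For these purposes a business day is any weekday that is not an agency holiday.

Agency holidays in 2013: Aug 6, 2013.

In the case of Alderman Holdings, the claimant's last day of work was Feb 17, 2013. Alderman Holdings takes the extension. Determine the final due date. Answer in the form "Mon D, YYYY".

Dec 18, 2013

9 months after Feb 17, 2013, on the same day of the month, is Nov 17, 2013.
Nov 17, 2013 is a Sunday, so it moves to the next business day, Nov 18, 2013 (Monday).
Add the 30 calendar-day extension to Nov 18, 2013: Dec 18, 2013.
Dec 18, 2013 (Wednesday) is already a business day.
Final deadline: Dec 18, 2013.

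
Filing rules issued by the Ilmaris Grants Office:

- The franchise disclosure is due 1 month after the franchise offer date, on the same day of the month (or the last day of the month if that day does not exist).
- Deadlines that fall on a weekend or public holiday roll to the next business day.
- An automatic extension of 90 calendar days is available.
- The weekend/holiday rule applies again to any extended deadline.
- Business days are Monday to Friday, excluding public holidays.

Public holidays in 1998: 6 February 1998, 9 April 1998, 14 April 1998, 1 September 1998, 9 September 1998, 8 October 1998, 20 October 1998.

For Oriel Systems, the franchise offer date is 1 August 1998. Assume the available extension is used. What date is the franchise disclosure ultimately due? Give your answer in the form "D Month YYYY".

1 month from 1 August 1998 is 1 September 1998.
1 September 1998 is a listed holiday, so it moves to the next business day, 2 September 1998 (Wednesday).
Add the 90 calendar-day extension to 2 September 1998: 1 December 1998.
1 December 1998 (Tuesday) is already a business day.
Deadline: 1 December 1998.

1 December 1998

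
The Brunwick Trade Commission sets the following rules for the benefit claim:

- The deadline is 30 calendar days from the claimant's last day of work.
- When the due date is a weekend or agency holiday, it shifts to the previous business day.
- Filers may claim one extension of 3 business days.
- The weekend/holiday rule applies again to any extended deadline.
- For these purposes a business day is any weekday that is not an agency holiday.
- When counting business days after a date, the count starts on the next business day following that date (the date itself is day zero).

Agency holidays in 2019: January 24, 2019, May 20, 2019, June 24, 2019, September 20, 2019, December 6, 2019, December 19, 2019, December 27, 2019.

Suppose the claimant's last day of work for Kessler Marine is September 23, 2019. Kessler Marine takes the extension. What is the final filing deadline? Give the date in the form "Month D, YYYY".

October 28, 2019

30 calendar days after September 23, 2019 is October 23, 2019.
October 23, 2019 (Wednesday) is already a business day.
Applying the 3-business-day extension: 3 business days after October 23, 2019 is October 28, 2019.
October 28, 2019 falls on a Monday, which is a business day, so no adjustment is needed.
The final due date is October 28, 2019.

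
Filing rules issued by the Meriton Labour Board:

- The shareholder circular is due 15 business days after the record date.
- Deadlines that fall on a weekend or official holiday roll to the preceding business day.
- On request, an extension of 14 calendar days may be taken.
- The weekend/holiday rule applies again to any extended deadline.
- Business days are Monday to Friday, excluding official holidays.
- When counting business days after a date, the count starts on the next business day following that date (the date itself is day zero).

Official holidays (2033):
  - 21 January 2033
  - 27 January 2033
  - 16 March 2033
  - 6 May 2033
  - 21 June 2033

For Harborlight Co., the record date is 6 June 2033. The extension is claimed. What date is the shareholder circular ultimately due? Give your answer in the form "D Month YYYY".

12 July 2033

Counting 15 business days after 6 June 2033 (skipping weekends and listed holidays) reaches 28 June 2033.
28 June 2033 (Tuesday) is already a business day.
Add the 14 calendar-day extension to 28 June 2033: 12 July 2033.
12 July 2033 (Tuesday) is already a business day.
So the filing is due 12 July 2033.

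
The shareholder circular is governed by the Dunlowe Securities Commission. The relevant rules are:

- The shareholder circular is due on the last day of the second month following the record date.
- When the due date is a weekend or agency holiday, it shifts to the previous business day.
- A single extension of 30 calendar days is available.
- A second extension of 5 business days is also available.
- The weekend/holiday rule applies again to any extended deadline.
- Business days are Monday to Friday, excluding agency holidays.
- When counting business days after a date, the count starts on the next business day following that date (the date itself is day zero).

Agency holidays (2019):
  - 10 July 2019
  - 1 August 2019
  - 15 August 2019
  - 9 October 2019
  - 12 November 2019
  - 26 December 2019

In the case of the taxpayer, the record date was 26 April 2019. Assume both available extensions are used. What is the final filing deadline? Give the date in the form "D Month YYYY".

2 months after 26 April 2019 is June 2019; that month ends on 30 June 2019.
30 June 2019 is a Sunday; the preceding business day is 28 June 2019 (Friday).
Applying the 30-calendar-day extension: 28 June 2019 + 30 days = 28 July 2019.
28 July 2019 falls on a Sunday. Rolling to the preceding business day gives 26 July 2019, a Friday.
The 5-business-day extension runs from 26 July 2019 to 5 August 2019.
Since 5 August 2019 is a Monday and not a holiday, the date is unchanged.
So the filing is due 5 August 2019.

5 August 2019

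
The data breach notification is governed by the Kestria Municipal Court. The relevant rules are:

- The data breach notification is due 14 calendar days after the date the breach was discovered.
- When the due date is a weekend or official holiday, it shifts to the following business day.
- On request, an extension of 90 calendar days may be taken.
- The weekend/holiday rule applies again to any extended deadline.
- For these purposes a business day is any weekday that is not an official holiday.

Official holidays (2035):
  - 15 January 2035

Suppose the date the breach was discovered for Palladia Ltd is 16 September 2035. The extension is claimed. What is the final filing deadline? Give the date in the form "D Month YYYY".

31 December 2035

Adding 14 calendar days to 16 September 2035 gives 30 September 2035.
30 September 2035 is a Sunday, so it moves to the next business day, 1 October 2035 (Monday).
The 90-calendar-day extension moves the deadline from 1 October 2035 to 30 December 2035.
Because 30 December 2035 is a Sunday, the deadline becomes 31 December 2035 (Monday).
Final deadline: 31 December 2035.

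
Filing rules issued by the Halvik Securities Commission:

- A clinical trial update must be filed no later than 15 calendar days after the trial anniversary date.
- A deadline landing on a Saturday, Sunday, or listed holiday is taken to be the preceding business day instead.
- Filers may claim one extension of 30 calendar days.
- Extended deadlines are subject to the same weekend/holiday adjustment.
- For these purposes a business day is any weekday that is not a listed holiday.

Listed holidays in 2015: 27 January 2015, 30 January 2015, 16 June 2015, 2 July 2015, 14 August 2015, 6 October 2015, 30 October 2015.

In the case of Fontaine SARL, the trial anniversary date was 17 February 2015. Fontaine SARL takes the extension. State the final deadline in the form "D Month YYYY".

3 April 2015

From 17 February 2015, 15 calendar days later is 4 March 2015.
4 March 2015 falls on a Wednesday, which is a business day, so no adjustment is needed.
Add the 30 calendar-day extension to 4 March 2015: 3 April 2015.
3 April 2015 falls on a Friday, which is a business day, so no adjustment is needed.
Deadline: 3 April 2015.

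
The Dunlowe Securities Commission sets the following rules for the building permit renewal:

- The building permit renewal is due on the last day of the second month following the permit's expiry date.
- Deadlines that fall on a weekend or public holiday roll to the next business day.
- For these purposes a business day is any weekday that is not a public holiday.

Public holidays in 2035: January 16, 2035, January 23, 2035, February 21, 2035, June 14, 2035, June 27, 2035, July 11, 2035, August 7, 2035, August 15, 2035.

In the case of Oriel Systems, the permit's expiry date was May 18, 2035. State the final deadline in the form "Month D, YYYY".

July 31, 2035

2 months after May 18, 2035 falls in July 2035; the last day of that month is July 31, 2035.
July 31, 2035 (Tuesday) is already a business day.
So the filing is due July 31, 2035.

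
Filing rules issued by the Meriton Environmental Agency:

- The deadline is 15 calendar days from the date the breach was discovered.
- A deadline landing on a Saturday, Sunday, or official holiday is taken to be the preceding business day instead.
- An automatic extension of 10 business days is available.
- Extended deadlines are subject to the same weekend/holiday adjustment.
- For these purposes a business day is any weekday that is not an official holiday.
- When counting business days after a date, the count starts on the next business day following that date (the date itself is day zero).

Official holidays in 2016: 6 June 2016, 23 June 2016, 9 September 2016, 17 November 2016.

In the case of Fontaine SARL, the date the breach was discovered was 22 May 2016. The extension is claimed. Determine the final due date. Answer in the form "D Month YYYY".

20 June 2016

From 22 May 2016, 15 calendar days later is 6 June 2016.
6 June 2016 is a listed holiday; the preceding business day is 3 June 2016 (Friday).
The 10-business-day extension runs from 3 June 2016 to 20 June 2016.
20 June 2016 (Monday) is already a business day.
Deadline: 20 June 2016.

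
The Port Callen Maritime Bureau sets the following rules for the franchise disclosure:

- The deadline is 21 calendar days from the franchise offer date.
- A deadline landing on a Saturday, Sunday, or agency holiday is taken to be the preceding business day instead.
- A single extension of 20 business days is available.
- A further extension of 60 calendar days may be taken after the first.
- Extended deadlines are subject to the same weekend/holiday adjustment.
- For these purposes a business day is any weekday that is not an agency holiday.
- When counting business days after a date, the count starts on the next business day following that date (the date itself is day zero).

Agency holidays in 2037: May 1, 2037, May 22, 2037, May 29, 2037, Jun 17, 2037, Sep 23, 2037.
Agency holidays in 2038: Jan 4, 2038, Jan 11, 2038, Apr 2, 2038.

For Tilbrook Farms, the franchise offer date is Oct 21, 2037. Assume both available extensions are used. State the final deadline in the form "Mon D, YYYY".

Adding 21 calendar days to Oct 21, 2037 gives Nov 11, 2037.
Nov 11, 2037 falls on a Wednesday, which is a business day, so no adjustment is needed.
Applying the 20-business-day extension: 20 business days after Nov 11, 2037 is Dec 9, 2037.
Since Dec 9, 2037 is a Wednesday and not a holiday, the date is unchanged.
With the 60-day extension, Dec 9, 2037 becomes Feb 7, 2038.
Feb 7, 2038 is a Sunday, so it moves to the preceding business day, Feb 5, 2038 (Friday).
The final due date is Feb 5, 2038.

Feb 5, 2038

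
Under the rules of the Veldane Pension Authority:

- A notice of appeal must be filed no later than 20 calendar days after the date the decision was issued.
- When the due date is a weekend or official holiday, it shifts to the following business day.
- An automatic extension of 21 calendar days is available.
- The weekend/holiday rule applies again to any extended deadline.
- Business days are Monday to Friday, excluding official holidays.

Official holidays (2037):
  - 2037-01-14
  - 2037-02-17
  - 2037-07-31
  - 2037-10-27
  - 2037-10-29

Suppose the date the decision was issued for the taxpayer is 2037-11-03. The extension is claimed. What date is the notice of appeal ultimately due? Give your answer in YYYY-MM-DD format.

Trigger date 2037-11-03 + 20 calendar days = 2037-11-23.
Since 2037-11-23 is a Monday and not a holiday, the date is unchanged.
Add the 21 calendar-day extension to 2037-11-23: 2037-12-14.
Since 2037-12-14 is a Monday and not a holiday, the date is unchanged.
The final due date is 2037-12-14.

2037-12-14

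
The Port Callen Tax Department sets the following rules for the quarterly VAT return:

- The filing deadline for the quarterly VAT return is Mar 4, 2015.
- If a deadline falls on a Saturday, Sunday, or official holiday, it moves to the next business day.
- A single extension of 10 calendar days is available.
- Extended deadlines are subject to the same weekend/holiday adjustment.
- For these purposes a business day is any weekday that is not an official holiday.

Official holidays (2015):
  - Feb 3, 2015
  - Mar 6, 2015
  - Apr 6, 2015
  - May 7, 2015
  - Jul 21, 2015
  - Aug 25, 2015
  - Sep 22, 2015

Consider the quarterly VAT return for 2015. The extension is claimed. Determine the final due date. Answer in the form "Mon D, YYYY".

Mar 16, 2015

Start from the fixed due date, Mar 4, 2015.
Mar 4, 2015 is a Wednesday and not a listed holiday, so it stands.
With the 10-day extension, Mar 4, 2015 becomes Mar 14, 2015.
Mar 14, 2015 is a Saturday; the next business day is Mar 16, 2015 (Monday).
The final due date is Mar 16, 2015.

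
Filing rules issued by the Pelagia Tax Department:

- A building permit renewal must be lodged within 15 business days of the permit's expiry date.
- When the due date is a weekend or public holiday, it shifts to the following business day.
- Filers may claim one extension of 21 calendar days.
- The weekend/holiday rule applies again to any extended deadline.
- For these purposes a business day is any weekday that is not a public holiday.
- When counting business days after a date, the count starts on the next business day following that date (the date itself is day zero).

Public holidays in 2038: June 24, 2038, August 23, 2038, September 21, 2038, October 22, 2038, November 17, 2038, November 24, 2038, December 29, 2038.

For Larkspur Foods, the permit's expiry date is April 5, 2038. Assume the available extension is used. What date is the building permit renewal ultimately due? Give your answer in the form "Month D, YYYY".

Counting 15 business days after April 5, 2038 (skipping weekends and listed holidays) reaches April 26, 2038.
Since April 26, 2038 is a Monday and not a holiday, the date is unchanged.
Applying the 21-calendar-day extension: April 26, 2038 + 21 days = May 17, 2038.
May 17, 2038 (Monday) is already a business day.
So the filing is due May 17, 2038.

May 17, 2038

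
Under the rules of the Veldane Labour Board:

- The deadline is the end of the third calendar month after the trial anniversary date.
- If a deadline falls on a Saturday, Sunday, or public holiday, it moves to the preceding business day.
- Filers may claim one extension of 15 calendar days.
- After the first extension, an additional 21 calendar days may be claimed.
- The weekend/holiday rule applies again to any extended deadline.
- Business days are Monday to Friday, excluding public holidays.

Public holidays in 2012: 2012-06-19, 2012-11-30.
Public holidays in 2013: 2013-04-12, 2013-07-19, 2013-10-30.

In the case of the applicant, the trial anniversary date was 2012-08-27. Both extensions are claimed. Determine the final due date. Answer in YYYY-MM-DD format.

3 months after 2012-08-27 falls in November 2012; the last day of that month is 2012-11-30.
2012-11-30 is a listed holiday, so it moves to the preceding business day, 2012-11-29 (Thursday).
With the 15-day extension, 2012-11-29 becomes 2012-12-14.
2012-12-14 falls on a Friday, which is a business day, so no adjustment is needed.
Applying the 21-calendar-day extension: 2012-12-14 + 21 days = 2013-01-04.
2013-01-04 (Friday) is already a business day.
Final deadline: 2013-01-04.

2013-01-04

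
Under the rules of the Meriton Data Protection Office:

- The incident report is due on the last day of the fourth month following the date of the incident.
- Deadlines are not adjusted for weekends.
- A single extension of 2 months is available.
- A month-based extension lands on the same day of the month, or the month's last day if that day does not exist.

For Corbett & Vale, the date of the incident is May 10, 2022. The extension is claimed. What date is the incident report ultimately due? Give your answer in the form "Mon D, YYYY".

4 months after May 10, 2022 is September 2022; that month ends on Sep 30, 2022.
No adjustment is made for weekends or holidays, so Sep 30, 2022 stands.
Add 2 months to Sep 30, 2022: Nov 30, 2022.
Nov 30, 2022 is a Wednesday; no weekend or holiday adjustment applies.
Deadline: Nov 30, 2022.

Nov 30, 2022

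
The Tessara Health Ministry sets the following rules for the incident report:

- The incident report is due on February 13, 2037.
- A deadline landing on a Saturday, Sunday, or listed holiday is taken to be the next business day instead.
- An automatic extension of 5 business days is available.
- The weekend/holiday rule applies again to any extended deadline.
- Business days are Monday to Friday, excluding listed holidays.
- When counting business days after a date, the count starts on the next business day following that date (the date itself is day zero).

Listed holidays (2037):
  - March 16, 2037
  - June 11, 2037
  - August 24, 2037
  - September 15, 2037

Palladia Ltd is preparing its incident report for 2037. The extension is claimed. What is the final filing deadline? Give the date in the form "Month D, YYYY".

February 20, 2037

The stated deadline is February 13, 2037.
February 13, 2037 is a Friday and not a listed holiday, so it stands.
Applying the 5-business-day extension: 5 business days after February 13, 2037 is February 20, 2037.
February 20, 2037 falls on a Friday, which is a business day, so no adjustment is needed.
The final due date is February 20, 2037.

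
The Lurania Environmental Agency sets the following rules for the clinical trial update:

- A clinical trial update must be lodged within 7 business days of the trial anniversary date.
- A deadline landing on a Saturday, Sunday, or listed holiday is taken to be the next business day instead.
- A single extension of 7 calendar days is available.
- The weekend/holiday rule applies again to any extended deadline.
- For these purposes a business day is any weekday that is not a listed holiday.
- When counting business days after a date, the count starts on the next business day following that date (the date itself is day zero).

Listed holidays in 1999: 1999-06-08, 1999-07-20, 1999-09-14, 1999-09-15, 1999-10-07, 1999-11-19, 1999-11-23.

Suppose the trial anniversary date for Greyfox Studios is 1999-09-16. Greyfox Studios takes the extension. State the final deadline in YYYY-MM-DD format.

Starting the day after 1999-09-16 and counting 7 business days lands on 1999-09-27.
1999-09-27 is a Monday and not a listed holiday, so it stands.
With the 7-day extension, 1999-09-27 becomes 1999-10-04.
Since 1999-10-04 is a Monday and not a holiday, the date is unchanged.
Final deadline: 1999-10-04.

1999-10-04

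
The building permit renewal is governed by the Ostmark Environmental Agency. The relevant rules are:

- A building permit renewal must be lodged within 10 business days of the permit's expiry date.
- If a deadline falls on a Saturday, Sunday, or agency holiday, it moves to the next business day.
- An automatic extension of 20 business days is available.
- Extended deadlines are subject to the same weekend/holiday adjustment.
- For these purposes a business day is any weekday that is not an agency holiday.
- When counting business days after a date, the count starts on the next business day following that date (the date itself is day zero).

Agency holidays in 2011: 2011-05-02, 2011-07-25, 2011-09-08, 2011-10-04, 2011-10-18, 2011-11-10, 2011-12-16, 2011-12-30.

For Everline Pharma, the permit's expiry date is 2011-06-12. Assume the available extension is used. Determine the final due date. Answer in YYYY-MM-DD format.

2011-07-22

Counting 10 business days after 2011-06-12 (skipping weekends and listed holidays) reaches 2011-06-24.
2011-06-24 is a Friday and not a listed holiday, so it stands.
Applying the 20-business-day extension: 20 business days after 2011-06-24 is 2011-07-22.
2011-07-22 falls on a Friday, which is a business day, so no adjustment is needed.
So the filing is due 2011-07-22.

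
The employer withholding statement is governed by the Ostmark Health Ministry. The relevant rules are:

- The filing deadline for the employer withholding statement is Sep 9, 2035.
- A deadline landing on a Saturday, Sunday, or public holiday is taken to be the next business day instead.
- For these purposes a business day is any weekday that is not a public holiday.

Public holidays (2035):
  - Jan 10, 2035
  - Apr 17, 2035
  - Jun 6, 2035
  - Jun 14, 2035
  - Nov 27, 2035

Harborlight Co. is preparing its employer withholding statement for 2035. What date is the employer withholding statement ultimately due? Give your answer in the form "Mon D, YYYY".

Sep 10, 2035

Start from the fixed due date, Sep 9, 2035.
Sep 9, 2035 falls on a Sunday. Rolling to the next business day gives Sep 10, 2035, a Monday.
Deadline: Sep 10, 2035.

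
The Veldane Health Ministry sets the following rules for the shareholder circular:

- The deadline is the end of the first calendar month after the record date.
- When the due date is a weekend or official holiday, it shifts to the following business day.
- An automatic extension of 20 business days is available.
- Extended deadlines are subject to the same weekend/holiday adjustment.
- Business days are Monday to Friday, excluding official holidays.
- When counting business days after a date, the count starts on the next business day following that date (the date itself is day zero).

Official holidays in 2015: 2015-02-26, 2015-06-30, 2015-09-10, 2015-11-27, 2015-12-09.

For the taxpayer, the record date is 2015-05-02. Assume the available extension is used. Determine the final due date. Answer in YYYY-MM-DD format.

2015-07-29

1 month after 2015-05-02 falls in June 2015; the last day of that month is 2015-06-30.
Because 2015-06-30 is a listed holiday, the deadline becomes 2015-07-01 (Wednesday).
Counting 20 further business days from 2015-07-01 reaches 2015-07-29.
2015-07-29 (Wednesday) is already a business day.
Final deadline: 2015-07-29.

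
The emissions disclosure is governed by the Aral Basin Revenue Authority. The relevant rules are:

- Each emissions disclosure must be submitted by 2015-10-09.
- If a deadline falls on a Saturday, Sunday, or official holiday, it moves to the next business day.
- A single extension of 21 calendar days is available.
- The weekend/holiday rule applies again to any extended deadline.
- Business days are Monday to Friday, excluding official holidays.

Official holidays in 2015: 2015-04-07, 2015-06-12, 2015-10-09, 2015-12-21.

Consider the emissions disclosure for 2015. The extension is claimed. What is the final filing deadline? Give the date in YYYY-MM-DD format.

The statutory due date is 2015-10-09.
Because 2015-10-09 is a listed holiday, the deadline becomes 2015-10-12 (Monday).
The 21-calendar-day extension moves the deadline from 2015-10-12 to 2015-11-02.
2015-11-02 falls on a Monday, which is a business day, so no adjustment is needed.
The final due date is 2015-11-02.

2015-11-02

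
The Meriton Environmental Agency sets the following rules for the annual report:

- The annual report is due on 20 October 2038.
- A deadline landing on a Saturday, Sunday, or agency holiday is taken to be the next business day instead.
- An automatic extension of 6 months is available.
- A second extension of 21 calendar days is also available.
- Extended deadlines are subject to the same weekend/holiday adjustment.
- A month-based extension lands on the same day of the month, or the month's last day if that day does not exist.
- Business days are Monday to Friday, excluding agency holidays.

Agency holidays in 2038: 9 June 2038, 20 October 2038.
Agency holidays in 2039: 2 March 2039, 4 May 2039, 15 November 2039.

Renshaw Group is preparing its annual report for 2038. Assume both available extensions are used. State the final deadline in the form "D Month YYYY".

Start from the fixed due date, 20 October 2038.
20 October 2038 falls on a listed holiday. Rolling to the next business day gives 21 October 2038, a Thursday.
The 6 months extension carries 21 October 2038 to 21 April 2039.
21 April 2039 falls on a Thursday, which is a business day, so no adjustment is needed.
With the 21-day extension, 21 April 2039 becomes 12 May 2039.
12 May 2039 is a Thursday and not a listed holiday, so it stands.
Final deadline: 12 May 2039.

12 May 2039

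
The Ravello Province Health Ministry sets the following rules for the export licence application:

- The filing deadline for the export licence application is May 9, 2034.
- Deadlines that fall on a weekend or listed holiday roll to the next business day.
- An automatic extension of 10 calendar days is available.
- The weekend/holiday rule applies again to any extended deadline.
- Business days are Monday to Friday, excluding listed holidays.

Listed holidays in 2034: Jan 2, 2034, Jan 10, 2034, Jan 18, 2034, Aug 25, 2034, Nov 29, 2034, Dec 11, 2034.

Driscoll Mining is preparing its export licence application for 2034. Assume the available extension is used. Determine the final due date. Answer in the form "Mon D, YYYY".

May 19, 2034

The statutory due date is May 9, 2034.
Since May 9, 2034 is a Tuesday and not a holiday, the date is unchanged.
The 10-calendar-day extension moves the deadline from May 9, 2034 to May 19, 2034.
May 19, 2034 (Friday) is already a business day.
Deadline: May 19, 2034.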